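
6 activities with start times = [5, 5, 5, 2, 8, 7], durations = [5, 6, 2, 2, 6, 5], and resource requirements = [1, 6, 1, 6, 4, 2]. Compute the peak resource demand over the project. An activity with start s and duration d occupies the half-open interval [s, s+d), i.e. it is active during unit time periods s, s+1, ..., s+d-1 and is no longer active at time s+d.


Each activity i is active on [start_i, start_i + duration_i).
Compute total resource usage per time slot:
  t=0: active resources = [], total = 0
  t=1: active resources = [], total = 0
  t=2: active resources = [6], total = 6
  t=3: active resources = [6], total = 6
  t=4: active resources = [], total = 0
  t=5: active resources = [1, 6, 1], total = 8
  t=6: active resources = [1, 6, 1], total = 8
  t=7: active resources = [1, 6, 2], total = 9
  t=8: active resources = [1, 6, 4, 2], total = 13
  t=9: active resources = [1, 6, 4, 2], total = 13
  t=10: active resources = [6, 4, 2], total = 12
  t=11: active resources = [4, 2], total = 6
  t=12: active resources = [4], total = 4
  t=13: active resources = [4], total = 4
Peak resource demand = 13

13


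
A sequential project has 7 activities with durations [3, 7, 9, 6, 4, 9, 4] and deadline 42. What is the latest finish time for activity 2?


LF(activity 2) = deadline - sum of successor durations
Successors: activities 3 through 7 with durations [9, 6, 4, 9, 4]
Sum of successor durations = 32
LF = 42 - 32 = 10

10


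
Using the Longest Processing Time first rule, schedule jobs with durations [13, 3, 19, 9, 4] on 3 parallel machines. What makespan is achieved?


Sort jobs in decreasing order (LPT): [19, 13, 9, 4, 3]
Assign each job to the least loaded machine:
  Machine 1: jobs [19], load = 19
  Machine 2: jobs [13, 3], load = 16
  Machine 3: jobs [9, 4], load = 13
Makespan = max load = 19

19


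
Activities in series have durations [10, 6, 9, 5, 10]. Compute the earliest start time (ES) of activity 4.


Activity 4 starts after activities 1 through 3 complete.
Predecessor durations: [10, 6, 9]
ES = 10 + 6 + 9 = 25

25


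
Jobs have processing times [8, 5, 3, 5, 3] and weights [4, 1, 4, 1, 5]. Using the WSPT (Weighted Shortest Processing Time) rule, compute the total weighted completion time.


Compute p/w ratios and sort ascending (WSPT): [(3, 5), (3, 4), (8, 4), (5, 1), (5, 1)]
Compute weighted completion times:
  Job (p=3,w=5): C=3, w*C=5*3=15
  Job (p=3,w=4): C=6, w*C=4*6=24
  Job (p=8,w=4): C=14, w*C=4*14=56
  Job (p=5,w=1): C=19, w*C=1*19=19
  Job (p=5,w=1): C=24, w*C=1*24=24
Total weighted completion time = 138

138


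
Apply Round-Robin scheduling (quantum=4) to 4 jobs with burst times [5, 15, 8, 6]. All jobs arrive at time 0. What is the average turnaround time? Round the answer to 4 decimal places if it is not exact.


Time quantum = 4
Execution trace:
  J1 runs 4 units, time = 4
  J2 runs 4 units, time = 8
  J3 runs 4 units, time = 12
  J4 runs 4 units, time = 16
  J1 runs 1 units, time = 17
  J2 runs 4 units, time = 21
  J3 runs 4 units, time = 25
  J4 runs 2 units, time = 27
  J2 runs 4 units, time = 31
  J2 runs 3 units, time = 34
Finish times: [17, 34, 25, 27]
Average turnaround = 103/4 = 25.75

25.75


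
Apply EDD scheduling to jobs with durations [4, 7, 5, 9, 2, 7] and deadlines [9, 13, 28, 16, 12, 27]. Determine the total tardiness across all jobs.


Sort by due date (EDD order): [(4, 9), (2, 12), (7, 13), (9, 16), (7, 27), (5, 28)]
Compute completion times and tardiness:
  Job 1: p=4, d=9, C=4, tardiness=max(0,4-9)=0
  Job 2: p=2, d=12, C=6, tardiness=max(0,6-12)=0
  Job 3: p=7, d=13, C=13, tardiness=max(0,13-13)=0
  Job 4: p=9, d=16, C=22, tardiness=max(0,22-16)=6
  Job 5: p=7, d=27, C=29, tardiness=max(0,29-27)=2
  Job 6: p=5, d=28, C=34, tardiness=max(0,34-28)=6
Total tardiness = 14

14


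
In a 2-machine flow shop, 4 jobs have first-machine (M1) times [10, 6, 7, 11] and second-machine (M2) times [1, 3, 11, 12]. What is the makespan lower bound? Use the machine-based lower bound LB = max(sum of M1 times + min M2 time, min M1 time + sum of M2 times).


LB1 = sum(M1 times) + min(M2 times) = 34 + 1 = 35
LB2 = min(M1 times) + sum(M2 times) = 6 + 27 = 33
Lower bound = max(LB1, LB2) = max(35, 33) = 35

35


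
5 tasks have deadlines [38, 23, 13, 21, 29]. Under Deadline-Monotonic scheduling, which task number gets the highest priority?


Sort tasks by relative deadline (ascending):
  Task 3: deadline = 13
  Task 4: deadline = 21
  Task 2: deadline = 23
  Task 5: deadline = 29
  Task 1: deadline = 38
Priority order (highest first): [3, 4, 2, 5, 1]
Highest priority task = 3

3


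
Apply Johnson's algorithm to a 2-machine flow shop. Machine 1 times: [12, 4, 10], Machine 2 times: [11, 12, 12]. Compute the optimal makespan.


Apply Johnson's rule:
  Group 1 (a <= b): [(2, 4, 12), (3, 10, 12)]
  Group 2 (a > b): [(1, 12, 11)]
Optimal job order: [2, 3, 1]
Schedule:
  Job 2: M1 done at 4, M2 done at 16
  Job 3: M1 done at 14, M2 done at 28
  Job 1: M1 done at 26, M2 done at 39
Makespan = 39

39


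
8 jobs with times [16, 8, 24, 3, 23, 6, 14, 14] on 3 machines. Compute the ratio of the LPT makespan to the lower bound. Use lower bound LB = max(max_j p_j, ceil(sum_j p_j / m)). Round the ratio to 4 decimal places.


LPT order: [24, 23, 16, 14, 14, 8, 6, 3]
Machine loads after assignment: [35, 37, 36]
LPT makespan = 37
Lower bound = max(max_job, ceil(total/3)) = max(24, 36) = 36
Ratio = 37 / 36 = 1.0278

1.0278


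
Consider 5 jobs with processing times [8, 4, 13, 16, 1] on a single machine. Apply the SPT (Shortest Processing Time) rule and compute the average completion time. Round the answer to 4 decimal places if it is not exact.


Sort jobs by processing time (SPT order): [1, 4, 8, 13, 16]
Compute completion times sequentially:
  Job 1: processing = 1, completes at 1
  Job 2: processing = 4, completes at 5
  Job 3: processing = 8, completes at 13
  Job 4: processing = 13, completes at 26
  Job 5: processing = 16, completes at 42
Sum of completion times = 87
Average completion time = 87/5 = 17.4

17.4


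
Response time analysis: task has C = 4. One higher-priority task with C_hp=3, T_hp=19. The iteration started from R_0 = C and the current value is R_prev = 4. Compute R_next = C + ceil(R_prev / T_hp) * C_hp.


R_next = C + ceil(R_prev / T_hp) * C_hp
ceil(4 / 19) = ceil(0.2105) = 1
Interference = 1 * 3 = 3
R_next = 4 + 3 = 7

7


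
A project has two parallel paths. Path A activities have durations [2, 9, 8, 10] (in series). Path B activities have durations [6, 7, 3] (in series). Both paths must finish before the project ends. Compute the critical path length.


Path A total = 2 + 9 + 8 + 10 = 29
Path B total = 6 + 7 + 3 = 16
Critical path = longest path = max(29, 16) = 29

29


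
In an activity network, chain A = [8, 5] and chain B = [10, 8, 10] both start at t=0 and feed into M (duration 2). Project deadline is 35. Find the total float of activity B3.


Forward pass: ES(B3) = sum of predecessors on chain B = 18
EF = ES + duration = 18 + 10 = 28
Backward pass: LF(M) = deadline = 35; LS(M) = 35 - 2 = 33
LF(B3) = LS(M) - sum(successors on chain B) = 33 - 0 = 33
LS = LF - duration = 33 - 10 = 23
Total float = LS - ES = 23 - 18 = 5

5


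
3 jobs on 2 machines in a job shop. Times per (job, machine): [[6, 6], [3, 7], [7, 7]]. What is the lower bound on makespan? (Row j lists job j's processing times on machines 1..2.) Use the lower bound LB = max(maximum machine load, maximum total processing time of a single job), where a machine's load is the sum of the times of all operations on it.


Machine loads:
  Machine 1: 6 + 3 + 7 = 16
  Machine 2: 6 + 7 + 7 = 20
Max machine load = 20
Job totals:
  Job 1: 12
  Job 2: 10
  Job 3: 14
Max job total = 14
Lower bound = max(20, 14) = 20

20


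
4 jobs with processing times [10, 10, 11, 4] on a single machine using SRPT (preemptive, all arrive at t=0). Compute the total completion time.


Since all jobs arrive at t=0, SRPT equals SPT ordering.
SPT order: [4, 10, 10, 11]
Completion times:
  Job 1: p=4, C=4
  Job 2: p=10, C=14
  Job 3: p=10, C=24
  Job 4: p=11, C=35
Total completion time = 4 + 14 + 24 + 35 = 77

77


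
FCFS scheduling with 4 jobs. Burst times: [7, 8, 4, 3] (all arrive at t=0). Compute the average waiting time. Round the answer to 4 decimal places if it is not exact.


FCFS order (as given): [7, 8, 4, 3]
Waiting times:
  Job 1: wait = 0
  Job 2: wait = 7
  Job 3: wait = 15
  Job 4: wait = 19
Sum of waiting times = 41
Average waiting time = 41/4 = 10.25

10.25


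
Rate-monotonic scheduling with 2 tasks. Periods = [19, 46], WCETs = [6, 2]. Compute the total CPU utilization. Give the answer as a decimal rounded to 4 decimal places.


Compute individual utilizations (exact fractions):
  Task 1: C/T = 6/19 (approx. 0.3158)
  Task 2: C/T = 2/46 = 1/23 (approx. 0.0435)
Total utilization U = 6/19 + 1/23 = 157/437
Rounded to 4 decimal places: U = 0.3593
RM (Liu & Layland) bound for 2 tasks = 0.828427; compare with U = 157/437 (approx. 0.359268)
U <= bound, so schedulable by RM sufficient condition.

0.3593


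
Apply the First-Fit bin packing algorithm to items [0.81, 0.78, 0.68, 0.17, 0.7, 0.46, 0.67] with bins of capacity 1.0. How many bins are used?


Place items sequentially using First-Fit:
  Item 0.81 -> new Bin 1
  Item 0.78 -> new Bin 2
  Item 0.68 -> new Bin 3
  Item 0.17 -> Bin 1 (now 0.98)
  Item 0.7 -> new Bin 4
  Item 0.46 -> new Bin 5
  Item 0.67 -> new Bin 6
Total bins used = 6

6


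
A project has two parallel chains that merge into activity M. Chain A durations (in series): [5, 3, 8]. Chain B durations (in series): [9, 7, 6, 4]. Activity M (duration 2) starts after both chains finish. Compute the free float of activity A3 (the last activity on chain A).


ES(A3) = sum of predecessors on chain A = 8
EF(A3) = ES + duration = 8 + 8 = 16
Successor of A3 is M. ES(M) = max(sum(A), sum(B)) = max(16, 26) = 26
Free float = ES(successor) - EF(current) = 26 - 16 = 10

10


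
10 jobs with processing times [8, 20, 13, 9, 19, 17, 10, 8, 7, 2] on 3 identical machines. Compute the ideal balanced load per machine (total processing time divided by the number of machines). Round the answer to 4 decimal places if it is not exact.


Total processing time = 8 + 20 + 13 + 9 + 19 + 17 + 10 + 8 + 7 + 2 = 113
Number of machines = 3
Ideal balanced load = 113 / 3 = 37.6667

37.6667


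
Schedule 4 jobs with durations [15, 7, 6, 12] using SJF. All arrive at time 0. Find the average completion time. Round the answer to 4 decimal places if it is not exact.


SJF order (ascending): [6, 7, 12, 15]
Completion times:
  Job 1: burst=6, C=6
  Job 2: burst=7, C=13
  Job 3: burst=12, C=25
  Job 4: burst=15, C=40
Average completion = 84/4 = 21.0

21.0


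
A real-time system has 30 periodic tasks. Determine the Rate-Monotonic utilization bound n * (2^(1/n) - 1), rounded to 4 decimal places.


Compute 2^(1/30) = 1.0233738920
Subtract 1: 1.0233738920 - 1 = 0.0233738920
Multiply by n: 30 * 0.0233738920 = 0.7012167600
Round to 4 dp: 0.7012

0.7012


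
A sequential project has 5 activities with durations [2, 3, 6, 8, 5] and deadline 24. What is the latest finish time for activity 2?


LF(activity 2) = deadline - sum of successor durations
Successors: activities 3 through 5 with durations [6, 8, 5]
Sum of successor durations = 19
LF = 24 - 19 = 5

5


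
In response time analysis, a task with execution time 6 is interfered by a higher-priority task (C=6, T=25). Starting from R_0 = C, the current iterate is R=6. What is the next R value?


R_next = C + ceil(R_prev / T_hp) * C_hp
ceil(6 / 25) = ceil(0.24) = 1
Interference = 1 * 6 = 6
R_next = 6 + 6 = 12

12


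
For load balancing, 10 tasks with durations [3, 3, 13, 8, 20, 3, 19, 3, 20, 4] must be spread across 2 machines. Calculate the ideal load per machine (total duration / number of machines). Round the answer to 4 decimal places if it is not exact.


Total processing time = 3 + 3 + 13 + 8 + 20 + 3 + 19 + 3 + 20 + 4 = 96
Number of machines = 2
Ideal balanced load = 96 / 2 = 48.0

48.0


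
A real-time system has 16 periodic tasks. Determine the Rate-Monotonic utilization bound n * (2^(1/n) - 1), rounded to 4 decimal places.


Compute 2^(1/16) = 1.0442737824
Subtract 1: 1.0442737824 - 1 = 0.0442737824
Multiply by n: 16 * 0.0442737824 = 0.7083805184
Round to 4 dp: 0.7084

0.7084


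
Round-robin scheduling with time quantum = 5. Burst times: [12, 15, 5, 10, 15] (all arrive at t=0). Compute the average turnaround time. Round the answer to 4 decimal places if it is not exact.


Time quantum = 5
Execution trace:
  J1 runs 5 units, time = 5
  J2 runs 5 units, time = 10
  J3 runs 5 units, time = 15
  J4 runs 5 units, time = 20
  J5 runs 5 units, time = 25
  J1 runs 5 units, time = 30
  J2 runs 5 units, time = 35
  J4 runs 5 units, time = 40
  J5 runs 5 units, time = 45
  J1 runs 2 units, time = 47
  J2 runs 5 units, time = 52
  J5 runs 5 units, time = 57
Finish times: [47, 52, 15, 40, 57]
Average turnaround = 211/5 = 42.2

42.2


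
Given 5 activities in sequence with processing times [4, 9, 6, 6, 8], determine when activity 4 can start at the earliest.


Activity 4 starts after activities 1 through 3 complete.
Predecessor durations: [4, 9, 6]
ES = 4 + 9 + 6 = 19

19


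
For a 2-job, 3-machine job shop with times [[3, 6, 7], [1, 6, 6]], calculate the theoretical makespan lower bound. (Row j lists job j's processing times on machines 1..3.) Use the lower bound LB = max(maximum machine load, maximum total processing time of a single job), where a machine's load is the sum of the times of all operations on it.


Machine loads:
  Machine 1: 3 + 1 = 4
  Machine 2: 6 + 6 = 12
  Machine 3: 7 + 6 = 13
Max machine load = 13
Job totals:
  Job 1: 16
  Job 2: 13
Max job total = 16
Lower bound = max(13, 16) = 16

16


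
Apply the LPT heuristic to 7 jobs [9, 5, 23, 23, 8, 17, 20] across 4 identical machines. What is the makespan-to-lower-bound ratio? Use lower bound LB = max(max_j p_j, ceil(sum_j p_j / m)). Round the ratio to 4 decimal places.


LPT order: [23, 23, 20, 17, 9, 8, 5]
Machine loads after assignment: [28, 23, 28, 26]
LPT makespan = 28
Lower bound = max(max_job, ceil(total/4)) = max(23, 27) = 27
Ratio = 28 / 27 = 1.037

1.037


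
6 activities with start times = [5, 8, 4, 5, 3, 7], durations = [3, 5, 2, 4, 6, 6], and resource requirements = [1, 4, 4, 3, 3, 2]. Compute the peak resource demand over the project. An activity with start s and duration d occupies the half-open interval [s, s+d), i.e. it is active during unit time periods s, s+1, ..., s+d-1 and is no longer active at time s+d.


Each activity i is active on [start_i, start_i + duration_i).
Compute total resource usage per time slot:
  t=0: active resources = [], total = 0
  t=1: active resources = [], total = 0
  t=2: active resources = [], total = 0
  t=3: active resources = [3], total = 3
  t=4: active resources = [4, 3], total = 7
  t=5: active resources = [1, 4, 3, 3], total = 11
  t=6: active resources = [1, 3, 3], total = 7
  t=7: active resources = [1, 3, 3, 2], total = 9
  t=8: active resources = [4, 3, 3, 2], total = 12
  t=9: active resources = [4, 2], total = 6
  t=10: active resources = [4, 2], total = 6
  t=11: active resources = [4, 2], total = 6
  t=12: active resources = [4, 2], total = 6
Peak resource demand = 12

12


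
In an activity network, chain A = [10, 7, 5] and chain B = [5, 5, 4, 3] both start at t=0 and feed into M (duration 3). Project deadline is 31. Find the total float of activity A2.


Forward pass: ES(A2) = sum of predecessors on chain A = 10
EF = ES + duration = 10 + 7 = 17
Backward pass: LF(M) = deadline = 31; LS(M) = 31 - 3 = 28
LF(A2) = LS(M) - sum(successors on chain A) = 28 - 5 = 23
LS = LF - duration = 23 - 7 = 16
Total float = LS - ES = 16 - 10 = 6

6


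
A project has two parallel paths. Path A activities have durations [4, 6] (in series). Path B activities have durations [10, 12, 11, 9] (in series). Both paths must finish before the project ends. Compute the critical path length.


Path A total = 4 + 6 = 10
Path B total = 10 + 12 + 11 + 9 = 42
Critical path = longest path = max(10, 42) = 42

42


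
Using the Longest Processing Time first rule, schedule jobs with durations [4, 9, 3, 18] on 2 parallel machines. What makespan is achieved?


Sort jobs in decreasing order (LPT): [18, 9, 4, 3]
Assign each job to the least loaded machine:
  Machine 1: jobs [18], load = 18
  Machine 2: jobs [9, 4, 3], load = 16
Makespan = max load = 18

18


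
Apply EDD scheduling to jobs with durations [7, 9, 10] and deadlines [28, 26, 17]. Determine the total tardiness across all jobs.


Sort by due date (EDD order): [(10, 17), (9, 26), (7, 28)]
Compute completion times and tardiness:
  Job 1: p=10, d=17, C=10, tardiness=max(0,10-17)=0
  Job 2: p=9, d=26, C=19, tardiness=max(0,19-26)=0
  Job 3: p=7, d=28, C=26, tardiness=max(0,26-28)=0
Total tardiness = 0

0


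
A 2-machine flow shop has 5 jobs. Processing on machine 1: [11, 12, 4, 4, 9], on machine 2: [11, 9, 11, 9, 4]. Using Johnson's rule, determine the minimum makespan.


Apply Johnson's rule:
  Group 1 (a <= b): [(3, 4, 11), (4, 4, 9), (1, 11, 11)]
  Group 2 (a > b): [(2, 12, 9), (5, 9, 4)]
Optimal job order: [3, 4, 1, 2, 5]
Schedule:
  Job 3: M1 done at 4, M2 done at 15
  Job 4: M1 done at 8, M2 done at 24
  Job 1: M1 done at 19, M2 done at 35
  Job 2: M1 done at 31, M2 done at 44
  Job 5: M1 done at 40, M2 done at 48
Makespan = 48

48


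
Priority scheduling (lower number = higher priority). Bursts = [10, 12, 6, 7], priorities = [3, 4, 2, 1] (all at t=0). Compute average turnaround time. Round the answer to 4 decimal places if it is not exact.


Sort by priority (ascending = highest first):
Order: [(1, 7), (2, 6), (3, 10), (4, 12)]
Completion times:
  Priority 1, burst=7, C=7
  Priority 2, burst=6, C=13
  Priority 3, burst=10, C=23
  Priority 4, burst=12, C=35
Average turnaround = 78/4 = 19.5

19.5


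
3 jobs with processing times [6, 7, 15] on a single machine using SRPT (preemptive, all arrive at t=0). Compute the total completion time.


Since all jobs arrive at t=0, SRPT equals SPT ordering.
SPT order: [6, 7, 15]
Completion times:
  Job 1: p=6, C=6
  Job 2: p=7, C=13
  Job 3: p=15, C=28
Total completion time = 6 + 13 + 28 = 47

47


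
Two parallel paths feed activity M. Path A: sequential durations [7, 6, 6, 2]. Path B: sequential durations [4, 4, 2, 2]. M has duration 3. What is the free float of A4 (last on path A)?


ES(A4) = sum of predecessors on chain A = 19
EF(A4) = ES + duration = 19 + 2 = 21
Successor of A4 is M. ES(M) = max(sum(A), sum(B)) = max(21, 12) = 21
Free float = ES(successor) - EF(current) = 21 - 21 = 0

0


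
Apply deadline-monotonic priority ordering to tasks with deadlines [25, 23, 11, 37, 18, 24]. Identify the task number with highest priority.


Sort tasks by relative deadline (ascending):
  Task 3: deadline = 11
  Task 5: deadline = 18
  Task 2: deadline = 23
  Task 6: deadline = 24
  Task 1: deadline = 25
  Task 4: deadline = 37
Priority order (highest first): [3, 5, 2, 6, 1, 4]
Highest priority task = 3

3


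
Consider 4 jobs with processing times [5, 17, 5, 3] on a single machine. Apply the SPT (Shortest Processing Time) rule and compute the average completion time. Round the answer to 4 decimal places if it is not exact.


Sort jobs by processing time (SPT order): [3, 5, 5, 17]
Compute completion times sequentially:
  Job 1: processing = 3, completes at 3
  Job 2: processing = 5, completes at 8
  Job 3: processing = 5, completes at 13
  Job 4: processing = 17, completes at 30
Sum of completion times = 54
Average completion time = 54/4 = 13.5

13.5


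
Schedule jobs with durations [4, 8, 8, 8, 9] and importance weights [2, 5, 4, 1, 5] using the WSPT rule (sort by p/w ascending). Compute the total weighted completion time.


Compute p/w ratios and sort ascending (WSPT): [(8, 5), (9, 5), (4, 2), (8, 4), (8, 1)]
Compute weighted completion times:
  Job (p=8,w=5): C=8, w*C=5*8=40
  Job (p=9,w=5): C=17, w*C=5*17=85
  Job (p=4,w=2): C=21, w*C=2*21=42
  Job (p=8,w=4): C=29, w*C=4*29=116
  Job (p=8,w=1): C=37, w*C=1*37=37
Total weighted completion time = 320

320


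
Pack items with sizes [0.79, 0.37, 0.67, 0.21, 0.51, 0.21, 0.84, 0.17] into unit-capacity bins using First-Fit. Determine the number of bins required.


Place items sequentially using First-Fit:
  Item 0.79 -> new Bin 1
  Item 0.37 -> new Bin 2
  Item 0.67 -> new Bin 3
  Item 0.21 -> Bin 1 (now 1.0)
  Item 0.51 -> Bin 2 (now 0.88)
  Item 0.21 -> Bin 3 (now 0.88)
  Item 0.84 -> new Bin 4
  Item 0.17 -> new Bin 5
Total bins used = 5

5


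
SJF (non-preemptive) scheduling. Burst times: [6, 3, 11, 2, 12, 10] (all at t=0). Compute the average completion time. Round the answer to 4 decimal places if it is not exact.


SJF order (ascending): [2, 3, 6, 10, 11, 12]
Completion times:
  Job 1: burst=2, C=2
  Job 2: burst=3, C=5
  Job 3: burst=6, C=11
  Job 4: burst=10, C=21
  Job 5: burst=11, C=32
  Job 6: burst=12, C=44
Average completion = 115/6 = 19.1667

19.1667


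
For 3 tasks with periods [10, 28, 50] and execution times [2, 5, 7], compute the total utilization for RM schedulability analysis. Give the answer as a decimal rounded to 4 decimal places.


Compute individual utilizations (exact fractions):
  Task 1: C/T = 2/10 = 1/5 (approx. 0.2)
  Task 2: C/T = 5/28 (approx. 0.1786)
  Task 3: C/T = 7/50 (approx. 0.14)
Total utilization U = 1/5 + 5/28 + 7/50 = 363/700
Rounded to 4 decimal places: U = 0.5186
RM (Liu & Layland) bound for 3 tasks = 0.779763; compare with U = 363/700 (approx. 0.518571)
U <= bound, so schedulable by RM sufficient condition.

0.5186


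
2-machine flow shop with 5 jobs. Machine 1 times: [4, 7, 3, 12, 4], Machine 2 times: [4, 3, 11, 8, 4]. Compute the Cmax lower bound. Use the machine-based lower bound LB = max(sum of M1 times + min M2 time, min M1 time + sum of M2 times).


LB1 = sum(M1 times) + min(M2 times) = 30 + 3 = 33
LB2 = min(M1 times) + sum(M2 times) = 3 + 30 = 33
Lower bound = max(LB1, LB2) = max(33, 33) = 33

33


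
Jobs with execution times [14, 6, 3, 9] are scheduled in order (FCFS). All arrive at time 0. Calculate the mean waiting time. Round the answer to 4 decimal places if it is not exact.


FCFS order (as given): [14, 6, 3, 9]
Waiting times:
  Job 1: wait = 0
  Job 2: wait = 14
  Job 3: wait = 20
  Job 4: wait = 23
Sum of waiting times = 57
Average waiting time = 57/4 = 14.25

14.25


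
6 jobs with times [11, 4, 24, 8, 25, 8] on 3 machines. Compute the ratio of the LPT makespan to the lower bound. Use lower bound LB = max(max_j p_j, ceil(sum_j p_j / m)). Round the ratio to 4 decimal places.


LPT order: [25, 24, 11, 8, 8, 4]
Machine loads after assignment: [25, 28, 27]
LPT makespan = 28
Lower bound = max(max_job, ceil(total/3)) = max(25, 27) = 27
Ratio = 28 / 27 = 1.037

1.037


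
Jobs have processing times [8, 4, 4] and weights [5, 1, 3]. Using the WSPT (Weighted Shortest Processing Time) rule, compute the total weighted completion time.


Compute p/w ratios and sort ascending (WSPT): [(4, 3), (8, 5), (4, 1)]
Compute weighted completion times:
  Job (p=4,w=3): C=4, w*C=3*4=12
  Job (p=8,w=5): C=12, w*C=5*12=60
  Job (p=4,w=1): C=16, w*C=1*16=16
Total weighted completion time = 88

88


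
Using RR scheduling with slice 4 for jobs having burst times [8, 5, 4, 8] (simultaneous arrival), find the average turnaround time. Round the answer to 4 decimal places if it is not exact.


Time quantum = 4
Execution trace:
  J1 runs 4 units, time = 4
  J2 runs 4 units, time = 8
  J3 runs 4 units, time = 12
  J4 runs 4 units, time = 16
  J1 runs 4 units, time = 20
  J2 runs 1 units, time = 21
  J4 runs 4 units, time = 25
Finish times: [20, 21, 12, 25]
Average turnaround = 78/4 = 19.5

19.5


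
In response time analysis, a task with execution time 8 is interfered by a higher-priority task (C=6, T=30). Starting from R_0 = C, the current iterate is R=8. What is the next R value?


R_next = C + ceil(R_prev / T_hp) * C_hp
ceil(8 / 30) = ceil(0.2667) = 1
Interference = 1 * 6 = 6
R_next = 8 + 6 = 14

14


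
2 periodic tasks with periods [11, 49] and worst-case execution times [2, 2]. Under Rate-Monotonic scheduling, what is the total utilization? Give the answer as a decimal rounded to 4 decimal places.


Compute individual utilizations (exact fractions):
  Task 1: C/T = 2/11 (approx. 0.1818)
  Task 2: C/T = 2/49 (approx. 0.0408)
Total utilization U = 2/11 + 2/49 = 120/539
Rounded to 4 decimal places: U = 0.2226
RM (Liu & Layland) bound for 2 tasks = 0.828427; compare with U = 120/539 (approx. 0.222635)
U <= bound, so schedulable by RM sufficient condition.

0.2226


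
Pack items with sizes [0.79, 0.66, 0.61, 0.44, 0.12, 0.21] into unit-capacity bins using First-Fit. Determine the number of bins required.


Place items sequentially using First-Fit:
  Item 0.79 -> new Bin 1
  Item 0.66 -> new Bin 2
  Item 0.61 -> new Bin 3
  Item 0.44 -> new Bin 4
  Item 0.12 -> Bin 1 (now 0.91)
  Item 0.21 -> Bin 2 (now 0.87)
Total bins used = 4

4


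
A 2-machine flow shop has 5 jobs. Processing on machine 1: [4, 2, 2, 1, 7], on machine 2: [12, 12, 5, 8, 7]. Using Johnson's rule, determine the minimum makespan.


Apply Johnson's rule:
  Group 1 (a <= b): [(4, 1, 8), (2, 2, 12), (3, 2, 5), (1, 4, 12), (5, 7, 7)]
  Group 2 (a > b): []
Optimal job order: [4, 2, 3, 1, 5]
Schedule:
  Job 4: M1 done at 1, M2 done at 9
  Job 2: M1 done at 3, M2 done at 21
  Job 3: M1 done at 5, M2 done at 26
  Job 1: M1 done at 9, M2 done at 38
  Job 5: M1 done at 16, M2 done at 45
Makespan = 45

45


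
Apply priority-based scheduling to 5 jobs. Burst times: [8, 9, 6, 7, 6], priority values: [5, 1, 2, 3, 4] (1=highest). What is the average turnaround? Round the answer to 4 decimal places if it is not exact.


Sort by priority (ascending = highest first):
Order: [(1, 9), (2, 6), (3, 7), (4, 6), (5, 8)]
Completion times:
  Priority 1, burst=9, C=9
  Priority 2, burst=6, C=15
  Priority 3, burst=7, C=22
  Priority 4, burst=6, C=28
  Priority 5, burst=8, C=36
Average turnaround = 110/5 = 22.0

22.0


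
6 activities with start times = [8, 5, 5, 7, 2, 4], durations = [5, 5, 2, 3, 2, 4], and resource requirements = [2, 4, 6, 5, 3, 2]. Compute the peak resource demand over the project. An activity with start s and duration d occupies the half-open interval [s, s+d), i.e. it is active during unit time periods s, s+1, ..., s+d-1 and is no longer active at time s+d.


Each activity i is active on [start_i, start_i + duration_i).
Compute total resource usage per time slot:
  t=0: active resources = [], total = 0
  t=1: active resources = [], total = 0
  t=2: active resources = [3], total = 3
  t=3: active resources = [3], total = 3
  t=4: active resources = [2], total = 2
  t=5: active resources = [4, 6, 2], total = 12
  t=6: active resources = [4, 6, 2], total = 12
  t=7: active resources = [4, 5, 2], total = 11
  t=8: active resources = [2, 4, 5], total = 11
  t=9: active resources = [2, 4, 5], total = 11
  t=10: active resources = [2], total = 2
  t=11: active resources = [2], total = 2
  t=12: active resources = [2], total = 2
Peak resource demand = 12

12


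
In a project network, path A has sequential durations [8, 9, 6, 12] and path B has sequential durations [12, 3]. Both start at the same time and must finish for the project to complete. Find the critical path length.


Path A total = 8 + 9 + 6 + 12 = 35
Path B total = 12 + 3 = 15
Critical path = longest path = max(35, 15) = 35

35


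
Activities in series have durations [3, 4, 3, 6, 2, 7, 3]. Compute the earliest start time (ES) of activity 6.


Activity 6 starts after activities 1 through 5 complete.
Predecessor durations: [3, 4, 3, 6, 2]
ES = 3 + 4 + 3 + 6 + 2 = 18

18


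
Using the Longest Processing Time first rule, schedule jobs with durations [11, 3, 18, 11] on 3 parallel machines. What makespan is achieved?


Sort jobs in decreasing order (LPT): [18, 11, 11, 3]
Assign each job to the least loaded machine:
  Machine 1: jobs [18], load = 18
  Machine 2: jobs [11, 3], load = 14
  Machine 3: jobs [11], load = 11
Makespan = max load = 18

18


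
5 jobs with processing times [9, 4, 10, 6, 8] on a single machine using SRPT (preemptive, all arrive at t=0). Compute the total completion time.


Since all jobs arrive at t=0, SRPT equals SPT ordering.
SPT order: [4, 6, 8, 9, 10]
Completion times:
  Job 1: p=4, C=4
  Job 2: p=6, C=10
  Job 3: p=8, C=18
  Job 4: p=9, C=27
  Job 5: p=10, C=37
Total completion time = 4 + 10 + 18 + 27 + 37 = 96

96


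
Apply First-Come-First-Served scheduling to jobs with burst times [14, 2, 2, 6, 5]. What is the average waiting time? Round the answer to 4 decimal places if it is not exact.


FCFS order (as given): [14, 2, 2, 6, 5]
Waiting times:
  Job 1: wait = 0
  Job 2: wait = 14
  Job 3: wait = 16
  Job 4: wait = 18
  Job 5: wait = 24
Sum of waiting times = 72
Average waiting time = 72/5 = 14.4

14.4


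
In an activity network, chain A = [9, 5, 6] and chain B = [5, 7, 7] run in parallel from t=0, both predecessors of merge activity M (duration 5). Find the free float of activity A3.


ES(A3) = sum of predecessors on chain A = 14
EF(A3) = ES + duration = 14 + 6 = 20
Successor of A3 is M. ES(M) = max(sum(A), sum(B)) = max(20, 19) = 20
Free float = ES(successor) - EF(current) = 20 - 20 = 0

0


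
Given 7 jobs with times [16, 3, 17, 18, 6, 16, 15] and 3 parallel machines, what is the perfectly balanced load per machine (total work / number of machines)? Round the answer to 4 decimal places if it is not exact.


Total processing time = 16 + 3 + 17 + 18 + 6 + 16 + 15 = 91
Number of machines = 3
Ideal balanced load = 91 / 3 = 30.3333

30.3333


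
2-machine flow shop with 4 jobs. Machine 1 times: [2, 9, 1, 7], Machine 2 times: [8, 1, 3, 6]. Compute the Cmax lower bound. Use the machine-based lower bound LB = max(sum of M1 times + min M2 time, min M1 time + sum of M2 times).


LB1 = sum(M1 times) + min(M2 times) = 19 + 1 = 20
LB2 = min(M1 times) + sum(M2 times) = 1 + 18 = 19
Lower bound = max(LB1, LB2) = max(20, 19) = 20

20


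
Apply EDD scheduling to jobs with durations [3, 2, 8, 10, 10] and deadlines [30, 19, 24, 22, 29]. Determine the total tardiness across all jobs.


Sort by due date (EDD order): [(2, 19), (10, 22), (8, 24), (10, 29), (3, 30)]
Compute completion times and tardiness:
  Job 1: p=2, d=19, C=2, tardiness=max(0,2-19)=0
  Job 2: p=10, d=22, C=12, tardiness=max(0,12-22)=0
  Job 3: p=8, d=24, C=20, tardiness=max(0,20-24)=0
  Job 4: p=10, d=29, C=30, tardiness=max(0,30-29)=1
  Job 5: p=3, d=30, C=33, tardiness=max(0,33-30)=3
Total tardiness = 4

4


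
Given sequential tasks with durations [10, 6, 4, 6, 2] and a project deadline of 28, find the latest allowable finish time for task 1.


LF(activity 1) = deadline - sum of successor durations
Successors: activities 2 through 5 with durations [6, 4, 6, 2]
Sum of successor durations = 18
LF = 28 - 18 = 10

10


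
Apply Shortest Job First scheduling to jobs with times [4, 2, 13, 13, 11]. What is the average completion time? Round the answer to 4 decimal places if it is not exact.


SJF order (ascending): [2, 4, 11, 13, 13]
Completion times:
  Job 1: burst=2, C=2
  Job 2: burst=4, C=6
  Job 3: burst=11, C=17
  Job 4: burst=13, C=30
  Job 5: burst=13, C=43
Average completion = 98/5 = 19.6

19.6


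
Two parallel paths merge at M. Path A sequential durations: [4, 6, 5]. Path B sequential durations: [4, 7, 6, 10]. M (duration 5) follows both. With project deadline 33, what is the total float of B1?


Forward pass: ES(B1) = sum of predecessors on chain B = 0
EF = ES + duration = 0 + 4 = 4
Backward pass: LF(M) = deadline = 33; LS(M) = 33 - 5 = 28
LF(B1) = LS(M) - sum(successors on chain B) = 28 - 23 = 5
LS = LF - duration = 5 - 4 = 1
Total float = LS - ES = 1 - 0 = 1

1


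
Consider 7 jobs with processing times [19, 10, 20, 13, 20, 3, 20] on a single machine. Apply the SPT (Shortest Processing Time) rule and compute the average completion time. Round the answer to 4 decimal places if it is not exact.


Sort jobs by processing time (SPT order): [3, 10, 13, 19, 20, 20, 20]
Compute completion times sequentially:
  Job 1: processing = 3, completes at 3
  Job 2: processing = 10, completes at 13
  Job 3: processing = 13, completes at 26
  Job 4: processing = 19, completes at 45
  Job 5: processing = 20, completes at 65
  Job 6: processing = 20, completes at 85
  Job 7: processing = 20, completes at 105
Sum of completion times = 342
Average completion time = 342/7 = 48.8571

48.8571


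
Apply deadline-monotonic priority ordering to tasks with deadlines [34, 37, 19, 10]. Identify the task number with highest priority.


Sort tasks by relative deadline (ascending):
  Task 4: deadline = 10
  Task 3: deadline = 19
  Task 1: deadline = 34
  Task 2: deadline = 37
Priority order (highest first): [4, 3, 1, 2]
Highest priority task = 4

4


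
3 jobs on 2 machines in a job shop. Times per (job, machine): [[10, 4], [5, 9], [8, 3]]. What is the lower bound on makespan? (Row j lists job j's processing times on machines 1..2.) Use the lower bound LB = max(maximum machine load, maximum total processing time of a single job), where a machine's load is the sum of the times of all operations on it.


Machine loads:
  Machine 1: 10 + 5 + 8 = 23
  Machine 2: 4 + 9 + 3 = 16
Max machine load = 23
Job totals:
  Job 1: 14
  Job 2: 14
  Job 3: 11
Max job total = 14
Lower bound = max(23, 14) = 23

23


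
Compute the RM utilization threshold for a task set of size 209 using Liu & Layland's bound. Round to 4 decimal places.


Compute 2^(1/209) = 1.0033219993
Subtract 1: 1.0033219993 - 1 = 0.0033219993
Multiply by n: 209 * 0.0033219993 = 0.6942978537
Round to 4 dp: 0.6943

0.6943


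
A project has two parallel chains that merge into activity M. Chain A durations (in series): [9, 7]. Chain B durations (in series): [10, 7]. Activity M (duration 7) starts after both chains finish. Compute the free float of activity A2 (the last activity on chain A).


ES(A2) = sum of predecessors on chain A = 9
EF(A2) = ES + duration = 9 + 7 = 16
Successor of A2 is M. ES(M) = max(sum(A), sum(B)) = max(16, 17) = 17
Free float = ES(successor) - EF(current) = 17 - 16 = 1

1


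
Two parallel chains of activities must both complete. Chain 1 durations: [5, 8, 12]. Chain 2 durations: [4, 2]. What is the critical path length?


Path A total = 5 + 8 + 12 = 25
Path B total = 4 + 2 = 6
Critical path = longest path = max(25, 6) = 25

25


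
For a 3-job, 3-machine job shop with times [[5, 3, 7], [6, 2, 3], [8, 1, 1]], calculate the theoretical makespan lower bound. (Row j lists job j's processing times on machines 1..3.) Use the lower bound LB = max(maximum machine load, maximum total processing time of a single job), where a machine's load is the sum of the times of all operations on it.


Machine loads:
  Machine 1: 5 + 6 + 8 = 19
  Machine 2: 3 + 2 + 1 = 6
  Machine 3: 7 + 3 + 1 = 11
Max machine load = 19
Job totals:
  Job 1: 15
  Job 2: 11
  Job 3: 10
Max job total = 15
Lower bound = max(19, 15) = 19

19


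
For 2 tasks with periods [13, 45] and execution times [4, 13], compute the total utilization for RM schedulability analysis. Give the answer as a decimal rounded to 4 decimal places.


Compute individual utilizations (exact fractions):
  Task 1: C/T = 4/13 (approx. 0.3077)
  Task 2: C/T = 13/45 (approx. 0.2889)
Total utilization U = 4/13 + 13/45 = 349/585
Rounded to 4 decimal places: U = 0.5966
RM (Liu & Layland) bound for 2 tasks = 0.828427; compare with U = 349/585 (approx. 0.596581)
U <= bound, so schedulable by RM sufficient condition.

0.5966


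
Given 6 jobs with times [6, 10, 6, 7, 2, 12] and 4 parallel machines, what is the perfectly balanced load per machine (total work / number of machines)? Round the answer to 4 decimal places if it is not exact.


Total processing time = 6 + 10 + 6 + 7 + 2 + 12 = 43
Number of machines = 4
Ideal balanced load = 43 / 4 = 10.75

10.75


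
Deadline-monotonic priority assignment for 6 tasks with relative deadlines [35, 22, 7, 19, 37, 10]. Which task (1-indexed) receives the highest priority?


Sort tasks by relative deadline (ascending):
  Task 3: deadline = 7
  Task 6: deadline = 10
  Task 4: deadline = 19
  Task 2: deadline = 22
  Task 1: deadline = 35
  Task 5: deadline = 37
Priority order (highest first): [3, 6, 4, 2, 1, 5]
Highest priority task = 3

3


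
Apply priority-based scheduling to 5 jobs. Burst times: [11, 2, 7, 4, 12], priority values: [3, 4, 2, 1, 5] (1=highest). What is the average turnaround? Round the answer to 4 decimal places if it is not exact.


Sort by priority (ascending = highest first):
Order: [(1, 4), (2, 7), (3, 11), (4, 2), (5, 12)]
Completion times:
  Priority 1, burst=4, C=4
  Priority 2, burst=7, C=11
  Priority 3, burst=11, C=22
  Priority 4, burst=2, C=24
  Priority 5, burst=12, C=36
Average turnaround = 97/5 = 19.4

19.4


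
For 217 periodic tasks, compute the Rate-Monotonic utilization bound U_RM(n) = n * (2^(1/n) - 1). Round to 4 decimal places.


Compute 2^(1/217) = 1.0031993336
Subtract 1: 1.0031993336 - 1 = 0.0031993336
Multiply by n: 217 * 0.0031993336 = 0.6942553912
Round to 4 dp: 0.6943

0.6943


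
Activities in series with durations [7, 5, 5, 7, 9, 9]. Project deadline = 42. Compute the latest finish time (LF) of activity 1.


LF(activity 1) = deadline - sum of successor durations
Successors: activities 2 through 6 with durations [5, 5, 7, 9, 9]
Sum of successor durations = 35
LF = 42 - 35 = 7

7


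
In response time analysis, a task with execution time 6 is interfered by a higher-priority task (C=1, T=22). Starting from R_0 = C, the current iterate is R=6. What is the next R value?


R_next = C + ceil(R_prev / T_hp) * C_hp
ceil(6 / 22) = ceil(0.2727) = 1
Interference = 1 * 1 = 1
R_next = 6 + 1 = 7

7


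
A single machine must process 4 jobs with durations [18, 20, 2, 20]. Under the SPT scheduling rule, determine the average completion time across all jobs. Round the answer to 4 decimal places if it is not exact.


Sort jobs by processing time (SPT order): [2, 18, 20, 20]
Compute completion times sequentially:
  Job 1: processing = 2, completes at 2
  Job 2: processing = 18, completes at 20
  Job 3: processing = 20, completes at 40
  Job 4: processing = 20, completes at 60
Sum of completion times = 122
Average completion time = 122/4 = 30.5

30.5


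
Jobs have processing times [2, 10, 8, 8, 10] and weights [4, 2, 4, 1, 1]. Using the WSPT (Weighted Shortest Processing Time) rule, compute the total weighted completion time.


Compute p/w ratios and sort ascending (WSPT): [(2, 4), (8, 4), (10, 2), (8, 1), (10, 1)]
Compute weighted completion times:
  Job (p=2,w=4): C=2, w*C=4*2=8
  Job (p=8,w=4): C=10, w*C=4*10=40
  Job (p=10,w=2): C=20, w*C=2*20=40
  Job (p=8,w=1): C=28, w*C=1*28=28
  Job (p=10,w=1): C=38, w*C=1*38=38
Total weighted completion time = 154

154


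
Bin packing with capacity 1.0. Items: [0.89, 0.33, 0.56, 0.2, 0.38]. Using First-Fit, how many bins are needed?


Place items sequentially using First-Fit:
  Item 0.89 -> new Bin 1
  Item 0.33 -> new Bin 2
  Item 0.56 -> Bin 2 (now 0.89)
  Item 0.2 -> new Bin 3
  Item 0.38 -> Bin 3 (now 0.58)
Total bins used = 3

3


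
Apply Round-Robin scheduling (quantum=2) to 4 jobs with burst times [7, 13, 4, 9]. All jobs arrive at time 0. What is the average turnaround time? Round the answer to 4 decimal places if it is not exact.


Time quantum = 2
Execution trace:
  J1 runs 2 units, time = 2
  J2 runs 2 units, time = 4
  J3 runs 2 units, time = 6
  J4 runs 2 units, time = 8
  J1 runs 2 units, time = 10
  J2 runs 2 units, time = 12
  J3 runs 2 units, time = 14
  J4 runs 2 units, time = 16
  J1 runs 2 units, time = 18
  J2 runs 2 units, time = 20
  J4 runs 2 units, time = 22
  J1 runs 1 units, time = 23
  J2 runs 2 units, time = 25
  J4 runs 2 units, time = 27
  J2 runs 2 units, time = 29
  J4 runs 1 units, time = 30
  J2 runs 2 units, time = 32
  J2 runs 1 units, time = 33
Finish times: [23, 33, 14, 30]
Average turnaround = 100/4 = 25.0

25.0
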